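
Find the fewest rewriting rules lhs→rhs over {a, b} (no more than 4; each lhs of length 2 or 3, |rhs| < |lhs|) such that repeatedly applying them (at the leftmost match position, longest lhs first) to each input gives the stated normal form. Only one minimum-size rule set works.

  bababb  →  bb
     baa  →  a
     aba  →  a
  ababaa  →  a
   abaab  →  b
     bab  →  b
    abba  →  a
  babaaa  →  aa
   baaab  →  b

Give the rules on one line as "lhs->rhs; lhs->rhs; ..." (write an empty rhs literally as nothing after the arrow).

ab->b; ba->a; baa->a

  | bababb => ababb => babb => abb => bb
  | baa => a
  | aba => ba => a
  | ababaa => babaa => abaa => baa => a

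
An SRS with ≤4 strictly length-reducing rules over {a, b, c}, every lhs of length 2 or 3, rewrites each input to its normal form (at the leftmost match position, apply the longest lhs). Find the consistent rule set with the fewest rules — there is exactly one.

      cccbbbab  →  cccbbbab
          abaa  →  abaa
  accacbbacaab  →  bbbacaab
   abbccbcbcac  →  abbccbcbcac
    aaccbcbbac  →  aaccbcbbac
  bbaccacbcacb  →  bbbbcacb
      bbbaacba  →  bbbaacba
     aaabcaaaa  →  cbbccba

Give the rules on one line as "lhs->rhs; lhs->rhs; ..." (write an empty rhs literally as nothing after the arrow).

  | cccbbbab
  | abaa
  | accacbbacaab => abcbbacaab => bbbacaab
  | abbccbcbcac

aaa->cb; abc->b; cca->b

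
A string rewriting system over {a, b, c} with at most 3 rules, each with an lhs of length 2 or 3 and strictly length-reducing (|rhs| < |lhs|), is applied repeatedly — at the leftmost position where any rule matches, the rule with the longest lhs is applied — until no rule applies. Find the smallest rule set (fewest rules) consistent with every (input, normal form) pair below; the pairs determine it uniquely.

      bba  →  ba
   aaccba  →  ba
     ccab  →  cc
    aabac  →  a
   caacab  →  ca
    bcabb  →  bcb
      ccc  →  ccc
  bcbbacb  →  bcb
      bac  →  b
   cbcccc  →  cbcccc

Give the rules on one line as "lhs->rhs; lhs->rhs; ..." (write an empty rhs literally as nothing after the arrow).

  | bba => ba
  | aaccba => acba => ba
  | ccab => cc
  | aabac => aac => a

ab->; ac->; bb->b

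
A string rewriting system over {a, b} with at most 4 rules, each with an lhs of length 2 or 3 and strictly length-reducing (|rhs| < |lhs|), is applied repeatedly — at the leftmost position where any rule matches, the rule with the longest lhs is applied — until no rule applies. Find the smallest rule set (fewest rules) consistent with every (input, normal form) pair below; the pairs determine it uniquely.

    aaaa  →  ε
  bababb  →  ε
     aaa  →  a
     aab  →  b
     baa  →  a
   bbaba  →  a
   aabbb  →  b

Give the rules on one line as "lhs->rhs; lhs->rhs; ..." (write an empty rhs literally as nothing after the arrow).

aa->; ba->; bb->

  | aaaa => aa => ε
  | bababb => babb => bb => ε
  | aaa => a
  | aab => b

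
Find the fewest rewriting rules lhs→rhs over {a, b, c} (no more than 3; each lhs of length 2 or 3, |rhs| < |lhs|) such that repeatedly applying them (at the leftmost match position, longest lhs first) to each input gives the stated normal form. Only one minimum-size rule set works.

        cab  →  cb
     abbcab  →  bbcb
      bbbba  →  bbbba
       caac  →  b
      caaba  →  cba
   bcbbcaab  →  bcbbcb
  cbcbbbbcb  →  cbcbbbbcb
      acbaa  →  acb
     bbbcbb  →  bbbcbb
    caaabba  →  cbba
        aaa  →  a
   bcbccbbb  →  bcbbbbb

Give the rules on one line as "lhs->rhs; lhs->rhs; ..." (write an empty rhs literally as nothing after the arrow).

  | cab => cb
  | abbcab => bbcab => bbcb
  | bbbba
  | caac => cc => b

aa->; ab->b; cc->b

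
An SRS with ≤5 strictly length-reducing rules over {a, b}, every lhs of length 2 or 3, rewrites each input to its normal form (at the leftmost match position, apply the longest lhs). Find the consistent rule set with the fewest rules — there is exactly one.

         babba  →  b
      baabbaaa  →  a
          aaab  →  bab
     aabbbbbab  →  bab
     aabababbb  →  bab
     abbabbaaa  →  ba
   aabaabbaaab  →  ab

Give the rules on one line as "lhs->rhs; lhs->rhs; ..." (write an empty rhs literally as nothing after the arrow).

  | babba => baa => b
  | baabbaaa => bbbaaa => baaa => bba => a
  | aaab => bab
  | aabbbbbab => bbbbbab => bbbab => bab

aa->; aaa->ba; aba->a; bb->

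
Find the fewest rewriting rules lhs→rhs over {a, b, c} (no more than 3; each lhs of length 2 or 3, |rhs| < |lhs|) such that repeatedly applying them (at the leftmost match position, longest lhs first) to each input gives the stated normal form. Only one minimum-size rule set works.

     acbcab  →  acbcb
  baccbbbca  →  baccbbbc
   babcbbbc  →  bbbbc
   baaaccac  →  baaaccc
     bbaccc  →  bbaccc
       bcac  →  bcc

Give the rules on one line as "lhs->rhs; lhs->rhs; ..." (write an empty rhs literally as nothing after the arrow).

abc->; ca->c

  | acbcab => acbcb
  | baccbbbca => baccbbbc
  | babcbbbc => bbbbc
  | baaaccac => baaaccc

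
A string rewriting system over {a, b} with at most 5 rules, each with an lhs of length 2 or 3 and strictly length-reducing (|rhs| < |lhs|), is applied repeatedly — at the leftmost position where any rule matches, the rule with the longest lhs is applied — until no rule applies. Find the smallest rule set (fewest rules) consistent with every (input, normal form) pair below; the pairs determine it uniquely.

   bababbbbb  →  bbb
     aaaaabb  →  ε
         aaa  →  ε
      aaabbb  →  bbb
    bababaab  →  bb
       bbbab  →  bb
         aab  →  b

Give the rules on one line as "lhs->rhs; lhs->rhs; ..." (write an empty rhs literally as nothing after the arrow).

aaa->; ab->b; abb->aa; bba->aa

  | bababbbbb => bbabbbbb => aabbbbb => aaabbb => bbb
  | aaaaabb => aabb => aaa => ε
  | aaa => ε
  | aaabbb => bbb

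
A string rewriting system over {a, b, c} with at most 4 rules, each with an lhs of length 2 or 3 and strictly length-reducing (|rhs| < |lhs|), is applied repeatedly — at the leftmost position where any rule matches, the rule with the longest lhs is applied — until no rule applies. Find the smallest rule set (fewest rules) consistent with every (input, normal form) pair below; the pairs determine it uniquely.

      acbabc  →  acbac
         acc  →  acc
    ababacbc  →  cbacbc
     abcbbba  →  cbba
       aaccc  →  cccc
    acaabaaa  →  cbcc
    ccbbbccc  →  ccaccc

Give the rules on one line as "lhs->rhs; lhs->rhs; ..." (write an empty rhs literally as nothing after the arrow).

aa->c; ab->a; aca->cb; bbb->ab

  | acbabc => acbac
  | acc
  | ababacbc => aabacbc => cbacbc
  | abcbbba => acbbba => acaba => cbba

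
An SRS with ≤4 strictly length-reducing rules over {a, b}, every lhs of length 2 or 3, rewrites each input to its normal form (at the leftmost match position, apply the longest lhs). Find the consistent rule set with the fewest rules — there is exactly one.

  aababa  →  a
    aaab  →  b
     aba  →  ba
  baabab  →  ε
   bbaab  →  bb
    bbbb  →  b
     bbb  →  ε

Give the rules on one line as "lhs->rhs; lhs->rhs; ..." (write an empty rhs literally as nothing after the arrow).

ab->b; baa->; bab->; bbb->

  | aababa => ababa => baba => a
  | aaab => aab => ab => b
  | aba => ba
  | baabab => bab => ε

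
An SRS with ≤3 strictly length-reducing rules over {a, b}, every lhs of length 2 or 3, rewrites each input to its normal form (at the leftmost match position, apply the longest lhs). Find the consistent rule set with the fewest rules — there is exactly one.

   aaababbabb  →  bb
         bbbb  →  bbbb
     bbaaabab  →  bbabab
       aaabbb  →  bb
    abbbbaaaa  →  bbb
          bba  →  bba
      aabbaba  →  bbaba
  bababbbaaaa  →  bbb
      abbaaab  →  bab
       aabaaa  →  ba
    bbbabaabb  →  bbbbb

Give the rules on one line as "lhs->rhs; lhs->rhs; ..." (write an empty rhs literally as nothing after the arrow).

aa->; abb->b

  | aaababbabb => ababbabb => abbabb => babb => bb
  | bbbb
  | bbaaabab => bbabab
  | aaabbb => abbb => bb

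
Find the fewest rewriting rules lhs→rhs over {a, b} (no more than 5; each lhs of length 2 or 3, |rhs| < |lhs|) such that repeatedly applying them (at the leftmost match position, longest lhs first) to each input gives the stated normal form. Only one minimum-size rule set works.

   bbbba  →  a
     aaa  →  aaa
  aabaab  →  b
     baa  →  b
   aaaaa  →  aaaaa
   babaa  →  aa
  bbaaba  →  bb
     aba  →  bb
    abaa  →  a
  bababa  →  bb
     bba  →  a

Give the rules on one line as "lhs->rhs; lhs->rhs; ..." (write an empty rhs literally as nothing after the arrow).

ab->b; aba->bb; ba->b; bba->a

  | bbbba => bba => a
  | aaa
  | aabaab => abbab => bbab => ab => b
  | baa => ba => b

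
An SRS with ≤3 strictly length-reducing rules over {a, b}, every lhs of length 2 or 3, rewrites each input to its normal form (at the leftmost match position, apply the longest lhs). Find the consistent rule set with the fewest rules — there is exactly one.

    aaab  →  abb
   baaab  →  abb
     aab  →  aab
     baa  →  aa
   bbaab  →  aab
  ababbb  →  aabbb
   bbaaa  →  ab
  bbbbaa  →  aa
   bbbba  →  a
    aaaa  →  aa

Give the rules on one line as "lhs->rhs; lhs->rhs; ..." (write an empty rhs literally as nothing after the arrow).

  | aaab => abb
  | baaab => aaab => abb
  | aab
  | baa => aa

aaa->ab; ba->a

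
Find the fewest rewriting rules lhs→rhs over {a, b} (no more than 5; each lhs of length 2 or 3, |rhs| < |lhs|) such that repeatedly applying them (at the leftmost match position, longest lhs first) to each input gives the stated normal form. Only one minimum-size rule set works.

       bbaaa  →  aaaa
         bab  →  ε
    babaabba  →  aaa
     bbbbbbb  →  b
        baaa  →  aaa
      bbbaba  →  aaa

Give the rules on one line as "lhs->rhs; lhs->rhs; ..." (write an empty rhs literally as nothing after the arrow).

ab->; aba->aa; ba->a; bb->a

  | bbaaa => aaaa
  | bab => ab => ε
  | babaabba => abaabba => aaabba => aaba => aaa
  | bbbbbbb => abbbbb => bbbb => abb => b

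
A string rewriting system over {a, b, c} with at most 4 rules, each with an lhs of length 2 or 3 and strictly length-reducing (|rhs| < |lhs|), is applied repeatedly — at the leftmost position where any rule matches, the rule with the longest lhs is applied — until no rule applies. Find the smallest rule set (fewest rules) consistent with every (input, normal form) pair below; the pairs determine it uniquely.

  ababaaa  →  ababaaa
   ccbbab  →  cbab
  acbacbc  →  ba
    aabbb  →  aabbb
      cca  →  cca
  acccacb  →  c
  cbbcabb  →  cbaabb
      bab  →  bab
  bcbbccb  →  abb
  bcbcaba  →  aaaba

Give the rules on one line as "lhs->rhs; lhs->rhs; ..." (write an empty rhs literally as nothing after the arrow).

  | ababaaa
  | ccbbab => cbab
  | acbacbc => bacbc => bbc => ba
  | aabbb

ac->; bc->a; ccb->c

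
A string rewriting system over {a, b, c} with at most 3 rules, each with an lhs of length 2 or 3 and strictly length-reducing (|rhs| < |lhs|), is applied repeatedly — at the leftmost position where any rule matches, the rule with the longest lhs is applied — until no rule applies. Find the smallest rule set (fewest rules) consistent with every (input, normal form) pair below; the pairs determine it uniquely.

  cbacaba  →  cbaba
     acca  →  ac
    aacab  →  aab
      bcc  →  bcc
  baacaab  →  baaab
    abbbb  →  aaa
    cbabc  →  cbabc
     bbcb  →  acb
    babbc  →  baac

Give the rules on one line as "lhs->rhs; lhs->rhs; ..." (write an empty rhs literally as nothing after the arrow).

bb->a; ca->

  | cbacaba => cbaba
  | acca => ac
  | aacab => aab
  | bcc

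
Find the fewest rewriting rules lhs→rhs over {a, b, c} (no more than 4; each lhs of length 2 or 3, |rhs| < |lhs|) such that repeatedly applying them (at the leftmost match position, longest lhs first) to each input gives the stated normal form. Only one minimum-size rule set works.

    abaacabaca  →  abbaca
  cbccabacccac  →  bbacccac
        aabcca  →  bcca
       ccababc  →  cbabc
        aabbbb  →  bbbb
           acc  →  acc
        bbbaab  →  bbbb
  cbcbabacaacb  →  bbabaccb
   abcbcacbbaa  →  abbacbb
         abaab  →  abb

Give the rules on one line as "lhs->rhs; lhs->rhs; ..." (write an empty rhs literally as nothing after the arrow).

aa->; cab->b; cbc->b

  | abaacabaca => abcabaca => abbaca
  | cbccabacccac => bcabacccac => bbacccac
  | aabcca => bcca
  | ccababc => cbabc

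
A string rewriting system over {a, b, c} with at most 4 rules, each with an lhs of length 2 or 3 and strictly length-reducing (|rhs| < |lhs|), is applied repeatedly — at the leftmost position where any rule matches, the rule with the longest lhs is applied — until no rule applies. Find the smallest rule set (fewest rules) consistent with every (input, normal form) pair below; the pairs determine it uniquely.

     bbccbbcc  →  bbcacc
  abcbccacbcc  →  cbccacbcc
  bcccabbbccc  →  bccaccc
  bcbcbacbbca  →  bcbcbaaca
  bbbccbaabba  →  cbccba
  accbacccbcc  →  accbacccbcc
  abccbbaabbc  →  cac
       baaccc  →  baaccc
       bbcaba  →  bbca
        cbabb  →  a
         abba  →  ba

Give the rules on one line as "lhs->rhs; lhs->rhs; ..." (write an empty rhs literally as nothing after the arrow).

ab->; bbb->cb; cbb->a

  | bbccbbcc => bbcacc
  | abcbccacbcc => cbccacbcc
  | bcccabbbccc => bcccbbccc => bccaccc
  | bcbcbacbbca => bcbcbaaca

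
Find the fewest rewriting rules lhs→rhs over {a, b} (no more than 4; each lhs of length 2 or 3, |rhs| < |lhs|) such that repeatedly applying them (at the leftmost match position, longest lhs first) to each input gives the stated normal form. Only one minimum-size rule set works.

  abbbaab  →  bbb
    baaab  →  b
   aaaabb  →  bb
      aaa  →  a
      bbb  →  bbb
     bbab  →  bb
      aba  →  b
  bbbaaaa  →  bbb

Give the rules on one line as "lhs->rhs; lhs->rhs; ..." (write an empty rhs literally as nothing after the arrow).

  | abbbaab => bbaab => bbb
  | baaab => bab => b
  | aaaabb => aabb => bb
  | aaa => a

aa->; ab->; aba->b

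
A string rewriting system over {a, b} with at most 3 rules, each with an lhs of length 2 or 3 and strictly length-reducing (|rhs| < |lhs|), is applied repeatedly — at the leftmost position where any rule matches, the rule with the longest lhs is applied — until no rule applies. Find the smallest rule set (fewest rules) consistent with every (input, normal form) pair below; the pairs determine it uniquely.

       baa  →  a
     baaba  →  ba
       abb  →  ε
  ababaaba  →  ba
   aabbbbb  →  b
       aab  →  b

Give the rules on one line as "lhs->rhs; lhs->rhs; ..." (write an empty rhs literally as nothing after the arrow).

ab->b; baa->a; bb->

  | baa => a
  | baaba => aba => ba
  | abb => bb => ε
  | ababaaba => babaaba => bbaaba => aaba => aba => ba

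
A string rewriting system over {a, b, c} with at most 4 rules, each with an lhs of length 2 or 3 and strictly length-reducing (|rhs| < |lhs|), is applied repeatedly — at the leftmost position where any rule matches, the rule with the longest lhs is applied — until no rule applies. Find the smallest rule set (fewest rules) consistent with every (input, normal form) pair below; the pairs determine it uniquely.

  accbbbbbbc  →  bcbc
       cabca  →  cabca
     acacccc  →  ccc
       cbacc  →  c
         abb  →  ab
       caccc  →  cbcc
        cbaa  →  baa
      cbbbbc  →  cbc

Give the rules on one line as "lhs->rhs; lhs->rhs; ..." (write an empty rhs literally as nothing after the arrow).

  | accbbbbbbc => bcbbbbbbc => bcbbbbbc => bcbbbbc => bcbbbc => bcbbc => bcbc
  | cabca
  | acacccc => bacccc => ccc
  | cbacc => bacc => c

ac->b; bac->; bb->b; cba->ba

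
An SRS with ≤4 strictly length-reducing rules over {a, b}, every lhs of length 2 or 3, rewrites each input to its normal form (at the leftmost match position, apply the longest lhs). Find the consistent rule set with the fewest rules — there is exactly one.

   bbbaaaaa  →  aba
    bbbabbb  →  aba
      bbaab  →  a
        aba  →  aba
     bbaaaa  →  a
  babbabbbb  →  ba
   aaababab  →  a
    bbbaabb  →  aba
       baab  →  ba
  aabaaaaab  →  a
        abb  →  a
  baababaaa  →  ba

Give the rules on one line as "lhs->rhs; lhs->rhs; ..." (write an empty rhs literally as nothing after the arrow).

aa->a; aab->aa; bb->a

  | bbbaaaaa => abaaaaa => abaaaa => abaaa => abaa => aba
  | bbbabbb => ababbb => abaab => abaa => aba
  | bbaab => aaab => aab => aa => a
  | aba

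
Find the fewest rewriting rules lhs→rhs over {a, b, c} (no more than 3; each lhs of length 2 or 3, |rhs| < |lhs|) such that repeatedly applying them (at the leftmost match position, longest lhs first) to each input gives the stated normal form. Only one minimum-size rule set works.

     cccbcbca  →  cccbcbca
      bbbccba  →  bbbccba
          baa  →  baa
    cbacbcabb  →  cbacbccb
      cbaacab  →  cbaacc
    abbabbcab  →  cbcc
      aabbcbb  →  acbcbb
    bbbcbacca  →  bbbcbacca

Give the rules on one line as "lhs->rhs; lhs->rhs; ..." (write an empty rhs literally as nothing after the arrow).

ab->c; bab->

  | cccbcbca
  | bbbccba
  | baa
  | cbacbcabb => cbacbccb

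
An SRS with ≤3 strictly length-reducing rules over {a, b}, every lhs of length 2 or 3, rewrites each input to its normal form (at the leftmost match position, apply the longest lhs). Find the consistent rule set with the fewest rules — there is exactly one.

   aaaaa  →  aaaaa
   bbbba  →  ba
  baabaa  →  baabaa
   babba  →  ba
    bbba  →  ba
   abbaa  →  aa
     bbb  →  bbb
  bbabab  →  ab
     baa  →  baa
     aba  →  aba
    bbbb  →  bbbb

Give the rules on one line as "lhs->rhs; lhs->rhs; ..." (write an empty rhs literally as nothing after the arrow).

  | aaaaa
  | bbbba => bbba => bba => ba
  | baabaa
  | babba => ba

abb->; bab->; bba->ba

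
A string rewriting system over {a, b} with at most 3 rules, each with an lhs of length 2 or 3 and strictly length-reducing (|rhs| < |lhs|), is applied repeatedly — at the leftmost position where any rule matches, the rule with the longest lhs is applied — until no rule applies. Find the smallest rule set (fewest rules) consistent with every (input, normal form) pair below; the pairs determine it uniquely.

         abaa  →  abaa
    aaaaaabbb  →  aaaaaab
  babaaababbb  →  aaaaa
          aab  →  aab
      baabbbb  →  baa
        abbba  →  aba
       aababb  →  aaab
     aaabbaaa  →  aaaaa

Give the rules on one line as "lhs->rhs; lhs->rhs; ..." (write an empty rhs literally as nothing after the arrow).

bab->a; bb->; bba->

  | abaa
  | aaaaaabbb => aaaaaab
  | babaaababbb => aaaababbb => aaaaabb => aaaaa
  | aab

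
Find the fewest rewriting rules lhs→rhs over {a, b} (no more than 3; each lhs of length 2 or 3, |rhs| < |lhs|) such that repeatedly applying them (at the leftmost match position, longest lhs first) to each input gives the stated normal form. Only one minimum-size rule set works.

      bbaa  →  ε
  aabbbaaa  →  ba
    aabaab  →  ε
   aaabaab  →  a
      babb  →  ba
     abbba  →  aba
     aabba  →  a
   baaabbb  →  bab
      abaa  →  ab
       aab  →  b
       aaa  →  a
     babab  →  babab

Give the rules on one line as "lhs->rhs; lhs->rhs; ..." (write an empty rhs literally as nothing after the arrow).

  | bbaa => aa => ε
  | aabbbaaa => bbbaaa => baaa => ba
  | aabaab => baab => bb => ε
  | aaabaab => abaab => abb => a

aa->; bb->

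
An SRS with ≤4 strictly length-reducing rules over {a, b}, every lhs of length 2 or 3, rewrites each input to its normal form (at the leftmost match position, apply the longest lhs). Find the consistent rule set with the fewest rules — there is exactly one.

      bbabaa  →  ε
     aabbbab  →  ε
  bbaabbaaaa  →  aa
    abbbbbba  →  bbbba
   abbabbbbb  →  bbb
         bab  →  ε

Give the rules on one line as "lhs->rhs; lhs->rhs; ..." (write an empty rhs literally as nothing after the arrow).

ab->; abb->; baa->ab; bab->

  | bbabaa => baa => ab => ε
  | aabbbab => abab => ab => ε
  | bbaabbaaaa => babbbaaaa => bbaaaa => babaa => aa
  | abbbbbba => bbbba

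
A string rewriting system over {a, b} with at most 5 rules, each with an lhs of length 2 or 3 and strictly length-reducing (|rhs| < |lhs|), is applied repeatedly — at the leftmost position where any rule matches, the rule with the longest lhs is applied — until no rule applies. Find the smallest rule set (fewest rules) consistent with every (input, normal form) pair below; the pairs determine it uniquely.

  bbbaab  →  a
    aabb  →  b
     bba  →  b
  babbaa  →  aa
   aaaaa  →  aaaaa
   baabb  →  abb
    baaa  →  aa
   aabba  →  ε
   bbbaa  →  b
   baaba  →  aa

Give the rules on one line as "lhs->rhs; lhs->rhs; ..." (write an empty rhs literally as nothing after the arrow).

aab->; aba->aa; ba->; bab->aa

  | bbbaab => bbab => baa => a
  | aabb => b
  | bba => b
  | babbaa => aabaa => aa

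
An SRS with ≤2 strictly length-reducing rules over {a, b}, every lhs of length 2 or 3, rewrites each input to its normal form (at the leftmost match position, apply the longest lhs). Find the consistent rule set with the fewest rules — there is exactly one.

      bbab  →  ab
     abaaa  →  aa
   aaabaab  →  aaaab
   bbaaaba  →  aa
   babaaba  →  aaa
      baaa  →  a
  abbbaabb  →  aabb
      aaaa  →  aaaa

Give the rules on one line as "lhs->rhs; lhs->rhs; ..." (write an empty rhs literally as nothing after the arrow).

  | bbab => bab => ab
  | abaaa => abaa => aba => aa
  | aaabaab => aaabab => aaaab
  | bbaaaba => bbaaba => bbaba => baba => aba => aa

ba->a; baa->ba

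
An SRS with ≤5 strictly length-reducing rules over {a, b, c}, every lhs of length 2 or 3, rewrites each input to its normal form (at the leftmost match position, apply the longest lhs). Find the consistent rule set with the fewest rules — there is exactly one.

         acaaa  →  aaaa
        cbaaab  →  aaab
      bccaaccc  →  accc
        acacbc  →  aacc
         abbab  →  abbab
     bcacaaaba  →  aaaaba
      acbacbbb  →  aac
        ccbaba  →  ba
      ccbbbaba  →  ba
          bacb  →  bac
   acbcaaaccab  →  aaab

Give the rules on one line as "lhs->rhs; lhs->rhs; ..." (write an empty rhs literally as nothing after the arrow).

  | acaaa => aaaa
  | cbaaab => caaab => aaab
  | bccaaccc => ccaaccc => accc
  | acacbc => aacbc => aacc

bc->c; ca->a; cb->c; cca->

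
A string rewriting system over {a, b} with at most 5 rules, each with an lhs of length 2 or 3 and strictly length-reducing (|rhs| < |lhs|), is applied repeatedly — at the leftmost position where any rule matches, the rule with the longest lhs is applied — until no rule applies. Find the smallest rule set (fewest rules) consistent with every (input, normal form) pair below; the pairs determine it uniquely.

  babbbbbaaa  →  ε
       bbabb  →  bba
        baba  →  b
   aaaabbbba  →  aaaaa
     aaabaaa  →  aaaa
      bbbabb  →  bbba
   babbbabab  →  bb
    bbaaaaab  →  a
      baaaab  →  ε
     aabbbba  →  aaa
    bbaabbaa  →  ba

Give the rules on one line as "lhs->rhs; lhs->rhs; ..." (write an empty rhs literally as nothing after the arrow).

ab->; aba->; abb->a; baa->ab

  | babbbbbaaa => babbbaaa => babaaa => baa => ab => ε
  | bbabb => bba
  | baba => b
  | aaaabbbba => aaaabba => aaaaa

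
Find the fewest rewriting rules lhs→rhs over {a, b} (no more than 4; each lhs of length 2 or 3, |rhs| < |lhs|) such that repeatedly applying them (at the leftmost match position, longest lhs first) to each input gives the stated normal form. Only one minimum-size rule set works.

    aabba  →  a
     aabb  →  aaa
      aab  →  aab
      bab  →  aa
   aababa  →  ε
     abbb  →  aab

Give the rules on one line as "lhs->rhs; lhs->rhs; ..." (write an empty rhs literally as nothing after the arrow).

  | aabba => aaba => a
  | aabb => aaa
  | aab
  | bab => aa

aba->; bab->aa; bb->a; bba->ba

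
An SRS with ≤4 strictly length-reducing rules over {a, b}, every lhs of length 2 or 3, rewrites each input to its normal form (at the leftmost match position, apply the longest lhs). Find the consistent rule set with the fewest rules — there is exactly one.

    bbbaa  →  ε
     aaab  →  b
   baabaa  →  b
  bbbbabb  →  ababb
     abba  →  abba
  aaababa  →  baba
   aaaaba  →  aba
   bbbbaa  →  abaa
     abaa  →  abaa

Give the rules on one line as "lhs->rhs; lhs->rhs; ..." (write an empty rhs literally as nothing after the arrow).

  | bbbaa => aaa => ε
  | aaab => b
  | baabaa => baaa => b
  | bbbbabb => ababb

aaa->; aab->a; bbb->a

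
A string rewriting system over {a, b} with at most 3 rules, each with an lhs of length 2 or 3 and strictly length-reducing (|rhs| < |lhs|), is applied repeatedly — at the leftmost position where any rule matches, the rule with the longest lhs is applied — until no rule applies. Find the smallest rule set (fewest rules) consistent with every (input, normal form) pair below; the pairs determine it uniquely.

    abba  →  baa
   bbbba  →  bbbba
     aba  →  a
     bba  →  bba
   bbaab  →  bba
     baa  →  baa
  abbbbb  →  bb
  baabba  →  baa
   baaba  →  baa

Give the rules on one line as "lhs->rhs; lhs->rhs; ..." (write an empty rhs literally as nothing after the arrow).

  | abba => baa
  | bbbba
  | aba => a
  | bba

ab->; abb->ba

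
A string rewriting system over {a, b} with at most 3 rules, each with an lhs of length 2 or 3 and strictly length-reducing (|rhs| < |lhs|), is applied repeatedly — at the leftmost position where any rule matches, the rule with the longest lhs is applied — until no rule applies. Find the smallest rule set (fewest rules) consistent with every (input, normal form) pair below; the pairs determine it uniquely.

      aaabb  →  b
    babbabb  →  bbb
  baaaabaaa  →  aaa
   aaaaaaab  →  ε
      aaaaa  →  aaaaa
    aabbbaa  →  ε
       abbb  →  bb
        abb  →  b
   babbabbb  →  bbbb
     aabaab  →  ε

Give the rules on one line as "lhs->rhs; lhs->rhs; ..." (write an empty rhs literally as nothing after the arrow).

  | aaabb => aabb => abb => b
  | babbabb => bbabb => bbb
  | baaaabaaa => aaabaaa => aabaaa => abaaa => aaa
  | aaaaaaab => aaaaaab => aaaaab => aaaab => aaab => aab => ab => ε

aab->ab; ab->; ba->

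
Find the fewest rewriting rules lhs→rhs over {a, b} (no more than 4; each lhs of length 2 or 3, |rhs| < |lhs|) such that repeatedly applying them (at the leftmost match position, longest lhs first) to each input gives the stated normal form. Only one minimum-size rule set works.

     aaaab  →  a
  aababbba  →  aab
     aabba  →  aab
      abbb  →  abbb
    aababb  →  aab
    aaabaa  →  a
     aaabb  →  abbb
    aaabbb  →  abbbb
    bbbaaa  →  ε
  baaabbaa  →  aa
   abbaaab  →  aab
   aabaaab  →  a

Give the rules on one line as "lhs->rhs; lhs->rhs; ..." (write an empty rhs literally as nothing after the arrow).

aaa->ab; ba->; bab->

  | aaaab => abab => a
  | aababbba => aabba => aab
  | aabba => aab
  | abbb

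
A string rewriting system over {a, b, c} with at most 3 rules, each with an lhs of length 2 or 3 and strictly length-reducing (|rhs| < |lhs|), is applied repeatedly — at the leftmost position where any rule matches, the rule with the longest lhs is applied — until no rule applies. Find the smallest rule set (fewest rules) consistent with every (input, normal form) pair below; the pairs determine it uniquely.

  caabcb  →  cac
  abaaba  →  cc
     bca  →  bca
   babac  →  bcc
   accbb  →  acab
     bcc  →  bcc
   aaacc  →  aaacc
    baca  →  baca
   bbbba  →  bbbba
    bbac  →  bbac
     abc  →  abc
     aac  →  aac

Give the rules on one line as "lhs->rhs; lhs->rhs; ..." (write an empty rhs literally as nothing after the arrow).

  | caabcb => caaba => cac
  | abaaba => caba => cc
  | bca
  | babac => bcc

aba->c; cb->a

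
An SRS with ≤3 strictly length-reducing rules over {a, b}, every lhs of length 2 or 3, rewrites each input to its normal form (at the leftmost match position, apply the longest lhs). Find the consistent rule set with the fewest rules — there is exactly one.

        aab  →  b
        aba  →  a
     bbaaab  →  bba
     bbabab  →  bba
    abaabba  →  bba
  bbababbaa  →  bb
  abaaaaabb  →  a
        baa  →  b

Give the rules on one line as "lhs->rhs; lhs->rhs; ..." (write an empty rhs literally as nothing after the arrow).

  | aab => b
  | aba => a
  | bbaaab => bbab => bba
  | bbabab => bbab => bba

aa->; ab->a; aba->a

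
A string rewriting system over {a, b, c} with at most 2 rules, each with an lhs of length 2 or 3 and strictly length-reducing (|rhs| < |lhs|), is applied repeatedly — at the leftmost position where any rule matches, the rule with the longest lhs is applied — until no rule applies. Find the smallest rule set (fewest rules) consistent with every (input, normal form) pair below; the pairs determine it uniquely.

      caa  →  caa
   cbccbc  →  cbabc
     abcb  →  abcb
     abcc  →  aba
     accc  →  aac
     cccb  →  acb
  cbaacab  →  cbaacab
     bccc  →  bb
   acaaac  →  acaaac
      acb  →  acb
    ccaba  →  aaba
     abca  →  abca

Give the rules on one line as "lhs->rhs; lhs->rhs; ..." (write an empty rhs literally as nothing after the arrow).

  | caa
  | cbccbc => cbabc
  | abcb
  | abcc => aba

bac->bb; cc->a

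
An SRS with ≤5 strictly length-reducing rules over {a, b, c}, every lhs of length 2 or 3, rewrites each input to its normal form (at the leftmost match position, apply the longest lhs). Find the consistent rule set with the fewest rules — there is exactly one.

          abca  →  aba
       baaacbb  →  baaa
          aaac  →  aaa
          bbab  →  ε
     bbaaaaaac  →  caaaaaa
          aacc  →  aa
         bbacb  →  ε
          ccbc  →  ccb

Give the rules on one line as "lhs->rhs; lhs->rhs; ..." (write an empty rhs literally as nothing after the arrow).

  | abca => aba
  | baaacbb => baaabb => baaac => baaa
  | aaac => aaa
  | bbab => cab => ε

ac->a; bb->c; bc->b; cab->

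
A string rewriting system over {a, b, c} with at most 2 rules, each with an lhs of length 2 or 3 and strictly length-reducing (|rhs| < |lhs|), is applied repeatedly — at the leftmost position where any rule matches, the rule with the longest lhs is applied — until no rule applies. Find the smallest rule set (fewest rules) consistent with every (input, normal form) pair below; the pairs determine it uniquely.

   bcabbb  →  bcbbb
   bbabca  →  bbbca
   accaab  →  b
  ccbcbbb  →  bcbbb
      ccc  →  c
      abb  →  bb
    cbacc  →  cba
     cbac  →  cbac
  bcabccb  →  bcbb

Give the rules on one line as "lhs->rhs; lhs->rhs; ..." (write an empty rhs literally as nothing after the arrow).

ab->b; cc->

  | bcabbb => bcbbb
  | bbabca => bbbca
  | accaab => aaab => aab => ab => b
  | ccbcbbb => bcbbb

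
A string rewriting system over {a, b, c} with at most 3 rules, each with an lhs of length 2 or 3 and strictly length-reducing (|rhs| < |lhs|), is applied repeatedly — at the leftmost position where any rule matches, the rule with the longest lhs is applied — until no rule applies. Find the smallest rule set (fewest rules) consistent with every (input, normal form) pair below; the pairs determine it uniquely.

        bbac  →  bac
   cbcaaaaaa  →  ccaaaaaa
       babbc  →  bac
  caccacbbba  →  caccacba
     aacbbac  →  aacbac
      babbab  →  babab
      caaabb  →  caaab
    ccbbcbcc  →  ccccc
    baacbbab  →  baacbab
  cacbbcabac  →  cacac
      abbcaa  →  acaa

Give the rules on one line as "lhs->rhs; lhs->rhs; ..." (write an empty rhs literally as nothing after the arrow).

  | bbac => bac
  | cbcaaaaaa => ccaaaaaa
  | babbc => babc => bac
  | caccacbbba => caccacbba => caccacba

bb->b; bc->c; cab->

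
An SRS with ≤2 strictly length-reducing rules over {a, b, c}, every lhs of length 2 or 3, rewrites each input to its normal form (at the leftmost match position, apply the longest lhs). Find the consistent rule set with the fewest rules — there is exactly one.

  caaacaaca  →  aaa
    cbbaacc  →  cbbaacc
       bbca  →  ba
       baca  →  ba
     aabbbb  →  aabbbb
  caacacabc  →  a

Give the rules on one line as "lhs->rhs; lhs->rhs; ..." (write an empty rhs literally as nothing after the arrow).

  | caaacaaca => aacaaca => aaaca => aaa
  | cbbaacc
  | bbca => ba
  | baca => ba

bc->; ca->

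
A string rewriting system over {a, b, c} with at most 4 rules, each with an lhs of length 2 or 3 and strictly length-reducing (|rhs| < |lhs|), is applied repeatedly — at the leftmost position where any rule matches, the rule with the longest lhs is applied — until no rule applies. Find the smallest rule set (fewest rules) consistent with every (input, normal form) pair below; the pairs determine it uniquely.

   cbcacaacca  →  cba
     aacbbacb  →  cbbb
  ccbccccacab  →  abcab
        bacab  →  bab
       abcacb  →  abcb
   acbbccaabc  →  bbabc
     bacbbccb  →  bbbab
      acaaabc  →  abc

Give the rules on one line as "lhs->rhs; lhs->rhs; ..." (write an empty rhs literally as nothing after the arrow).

aa->; ac->; cc->a

  | cbcacaacca => cbcaacca => cbccca => cbaca => cba
  | aacbbacb => cbbacb => cbbb
  | ccbccccacab => abccccacab => abaccacab => abcacab => abcab
  | bacab => bab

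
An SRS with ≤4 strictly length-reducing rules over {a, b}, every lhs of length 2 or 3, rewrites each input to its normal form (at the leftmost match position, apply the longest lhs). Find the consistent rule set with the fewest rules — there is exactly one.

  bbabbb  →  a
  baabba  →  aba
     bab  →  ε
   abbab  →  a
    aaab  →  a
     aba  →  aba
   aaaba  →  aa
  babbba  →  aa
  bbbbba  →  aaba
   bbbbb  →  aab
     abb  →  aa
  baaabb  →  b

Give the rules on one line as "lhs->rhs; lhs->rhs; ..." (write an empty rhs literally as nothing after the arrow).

  | bbabbb => aabbb => aaab => bb => a
  | baabba => bbba => aba
  | bab => ε
  | abbab => aaab => bb => a

aaa->b; baa->b; bab->; bb->a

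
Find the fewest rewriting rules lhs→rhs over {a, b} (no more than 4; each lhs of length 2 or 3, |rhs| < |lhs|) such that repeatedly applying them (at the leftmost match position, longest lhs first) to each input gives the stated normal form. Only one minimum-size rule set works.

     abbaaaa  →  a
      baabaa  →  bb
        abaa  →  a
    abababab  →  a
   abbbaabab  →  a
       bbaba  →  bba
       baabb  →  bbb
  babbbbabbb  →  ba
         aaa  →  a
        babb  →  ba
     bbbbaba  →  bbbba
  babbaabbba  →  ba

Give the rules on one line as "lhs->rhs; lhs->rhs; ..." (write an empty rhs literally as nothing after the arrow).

  | abbaaaa => abaaaa => abaaa => abaa => aba => ab => a
  | baabaa => bbaa => bb
  | abaa => aba => ab => a
  | abababab => abbabab => ababab => abbab => abab => abb => ab => a

aa->; ab->a; aba->ab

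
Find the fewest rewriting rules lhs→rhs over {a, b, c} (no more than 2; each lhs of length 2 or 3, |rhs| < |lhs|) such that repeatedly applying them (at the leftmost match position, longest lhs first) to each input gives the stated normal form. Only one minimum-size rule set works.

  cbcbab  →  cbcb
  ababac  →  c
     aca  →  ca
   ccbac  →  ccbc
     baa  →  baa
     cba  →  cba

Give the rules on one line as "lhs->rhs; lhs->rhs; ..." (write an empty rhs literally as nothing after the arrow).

ab->; ac->c

  | cbcbab => cbcb
  | ababac => abac => ac => c
  | aca => ca
  | ccbac => ccbc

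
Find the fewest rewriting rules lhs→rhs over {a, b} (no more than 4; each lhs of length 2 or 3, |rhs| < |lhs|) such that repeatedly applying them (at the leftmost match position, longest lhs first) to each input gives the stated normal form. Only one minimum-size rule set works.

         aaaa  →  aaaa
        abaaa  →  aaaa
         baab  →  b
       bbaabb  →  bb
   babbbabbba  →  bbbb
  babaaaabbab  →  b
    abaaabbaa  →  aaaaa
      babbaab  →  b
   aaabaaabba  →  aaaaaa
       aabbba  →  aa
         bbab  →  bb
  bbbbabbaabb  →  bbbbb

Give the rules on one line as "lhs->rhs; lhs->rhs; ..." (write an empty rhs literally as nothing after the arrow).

  | aaaa
  | abaaa => aaaa
  | baab => ab => b
  | bbaabb => babb => bb

ab->b; aba->aa; abb->; ba->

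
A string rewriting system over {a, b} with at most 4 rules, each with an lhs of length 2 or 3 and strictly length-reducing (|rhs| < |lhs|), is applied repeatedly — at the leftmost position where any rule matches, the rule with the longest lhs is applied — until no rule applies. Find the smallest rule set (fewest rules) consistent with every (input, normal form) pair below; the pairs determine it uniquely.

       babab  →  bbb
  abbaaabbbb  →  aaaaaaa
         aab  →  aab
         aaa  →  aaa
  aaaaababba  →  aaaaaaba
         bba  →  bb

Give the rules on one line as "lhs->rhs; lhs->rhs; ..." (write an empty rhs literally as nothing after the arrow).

  | babab => bbab => bbb
  | abbaaabbbb => aaaaabbbb => aaaaaabb => aaaaaaa
  | aab
  | aaa

abb->aa; bab->bb; bba->bb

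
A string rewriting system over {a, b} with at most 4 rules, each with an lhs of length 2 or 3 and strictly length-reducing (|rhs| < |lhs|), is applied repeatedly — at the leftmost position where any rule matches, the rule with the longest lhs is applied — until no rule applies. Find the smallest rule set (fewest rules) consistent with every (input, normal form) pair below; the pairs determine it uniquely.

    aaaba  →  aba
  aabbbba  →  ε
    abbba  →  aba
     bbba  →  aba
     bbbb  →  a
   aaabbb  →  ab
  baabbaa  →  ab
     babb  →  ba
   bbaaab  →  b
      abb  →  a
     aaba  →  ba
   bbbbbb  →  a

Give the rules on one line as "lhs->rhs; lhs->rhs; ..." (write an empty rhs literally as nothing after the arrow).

  | aaaba => aba
  | aabbbba => bbbba => abba => aa => ε
  | abbba => aba
  | bbba => aba

aa->; abb->a; bb->a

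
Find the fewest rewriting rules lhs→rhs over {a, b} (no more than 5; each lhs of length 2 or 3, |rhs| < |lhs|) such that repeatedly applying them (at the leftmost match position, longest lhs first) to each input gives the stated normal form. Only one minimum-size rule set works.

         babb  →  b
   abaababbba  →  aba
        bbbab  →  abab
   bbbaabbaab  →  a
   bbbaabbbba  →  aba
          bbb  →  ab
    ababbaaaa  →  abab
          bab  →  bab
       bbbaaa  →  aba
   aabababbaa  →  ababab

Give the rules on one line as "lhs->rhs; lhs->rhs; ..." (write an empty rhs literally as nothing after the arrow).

  | babb => baa => b
  | abaababbba => abbabbba => ababbba => abaaba => abba => aba
  | bbbab => abab
  | bbbaabbaab => abaabbaab => abbbaab => aabaab => abaab => abb => aa => a

aa->a; baa->b; bb->a; bba->ba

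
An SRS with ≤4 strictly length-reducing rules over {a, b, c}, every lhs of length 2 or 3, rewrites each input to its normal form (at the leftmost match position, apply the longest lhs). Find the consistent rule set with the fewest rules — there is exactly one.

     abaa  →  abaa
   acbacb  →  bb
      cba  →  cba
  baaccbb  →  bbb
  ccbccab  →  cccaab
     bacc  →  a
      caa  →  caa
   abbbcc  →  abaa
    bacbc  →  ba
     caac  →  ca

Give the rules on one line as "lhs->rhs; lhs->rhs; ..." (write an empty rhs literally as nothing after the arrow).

  | abaa
  | acbacb => bacb => bb
  | cba
  | baaccbb => bacbb => bbb

ac->; bc->a; bcc->ca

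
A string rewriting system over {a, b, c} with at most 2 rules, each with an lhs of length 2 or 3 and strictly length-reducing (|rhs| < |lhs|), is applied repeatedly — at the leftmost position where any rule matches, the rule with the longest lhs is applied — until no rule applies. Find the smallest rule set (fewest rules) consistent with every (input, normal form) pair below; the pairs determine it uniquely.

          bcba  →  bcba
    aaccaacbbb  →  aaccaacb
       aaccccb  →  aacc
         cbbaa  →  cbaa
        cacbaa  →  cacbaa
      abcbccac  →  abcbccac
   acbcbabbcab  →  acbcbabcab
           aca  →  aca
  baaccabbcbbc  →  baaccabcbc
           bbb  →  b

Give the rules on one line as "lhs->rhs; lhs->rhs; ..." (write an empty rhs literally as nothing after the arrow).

  | bcba
  | aaccaacbbb => aaccaacbb => aaccaacb
  | aaccccb => aacc
  | cbbaa => cbaa

bb->b; ccb->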